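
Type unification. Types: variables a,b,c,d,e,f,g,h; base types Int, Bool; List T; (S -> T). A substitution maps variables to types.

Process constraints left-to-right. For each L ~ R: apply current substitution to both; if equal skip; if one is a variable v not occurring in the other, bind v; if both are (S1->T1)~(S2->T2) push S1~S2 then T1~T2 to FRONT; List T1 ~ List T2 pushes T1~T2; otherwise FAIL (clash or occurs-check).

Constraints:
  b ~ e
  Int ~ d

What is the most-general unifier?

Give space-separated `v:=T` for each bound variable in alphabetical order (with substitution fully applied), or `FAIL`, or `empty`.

step 1: unify b ~ e  [subst: {-} | 1 pending]
  bind b := e
step 2: unify Int ~ d  [subst: {b:=e} | 0 pending]
  bind d := Int

Answer: b:=e d:=Int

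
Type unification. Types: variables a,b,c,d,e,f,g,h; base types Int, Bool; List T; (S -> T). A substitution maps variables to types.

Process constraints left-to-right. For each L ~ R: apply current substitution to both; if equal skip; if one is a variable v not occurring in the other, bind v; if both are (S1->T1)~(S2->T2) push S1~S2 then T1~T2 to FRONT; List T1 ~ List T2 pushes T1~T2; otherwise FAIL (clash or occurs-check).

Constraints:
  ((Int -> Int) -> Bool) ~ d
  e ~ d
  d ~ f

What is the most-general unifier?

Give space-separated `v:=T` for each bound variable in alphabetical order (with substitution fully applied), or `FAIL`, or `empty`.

Answer: d:=((Int -> Int) -> Bool) e:=((Int -> Int) -> Bool) f:=((Int -> Int) -> Bool)

Derivation:
step 1: unify ((Int -> Int) -> Bool) ~ d  [subst: {-} | 2 pending]
  bind d := ((Int -> Int) -> Bool)
step 2: unify e ~ ((Int -> Int) -> Bool)  [subst: {d:=((Int -> Int) -> Bool)} | 1 pending]
  bind e := ((Int -> Int) -> Bool)
step 3: unify ((Int -> Int) -> Bool) ~ f  [subst: {d:=((Int -> Int) -> Bool), e:=((Int -> Int) -> Bool)} | 0 pending]
  bind f := ((Int -> Int) -> Bool)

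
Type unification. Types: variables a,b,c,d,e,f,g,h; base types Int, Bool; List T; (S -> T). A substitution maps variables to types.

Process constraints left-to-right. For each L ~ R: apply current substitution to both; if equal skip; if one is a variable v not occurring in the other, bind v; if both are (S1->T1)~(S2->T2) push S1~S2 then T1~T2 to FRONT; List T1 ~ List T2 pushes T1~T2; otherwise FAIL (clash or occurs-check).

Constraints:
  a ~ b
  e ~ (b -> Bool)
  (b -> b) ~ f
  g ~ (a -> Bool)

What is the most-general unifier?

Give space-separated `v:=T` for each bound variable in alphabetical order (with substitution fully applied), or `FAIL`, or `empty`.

step 1: unify a ~ b  [subst: {-} | 3 pending]
  bind a := b
step 2: unify e ~ (b -> Bool)  [subst: {a:=b} | 2 pending]
  bind e := (b -> Bool)
step 3: unify (b -> b) ~ f  [subst: {a:=b, e:=(b -> Bool)} | 1 pending]
  bind f := (b -> b)
step 4: unify g ~ (b -> Bool)  [subst: {a:=b, e:=(b -> Bool), f:=(b -> b)} | 0 pending]
  bind g := (b -> Bool)

Answer: a:=b e:=(b -> Bool) f:=(b -> b) g:=(b -> Bool)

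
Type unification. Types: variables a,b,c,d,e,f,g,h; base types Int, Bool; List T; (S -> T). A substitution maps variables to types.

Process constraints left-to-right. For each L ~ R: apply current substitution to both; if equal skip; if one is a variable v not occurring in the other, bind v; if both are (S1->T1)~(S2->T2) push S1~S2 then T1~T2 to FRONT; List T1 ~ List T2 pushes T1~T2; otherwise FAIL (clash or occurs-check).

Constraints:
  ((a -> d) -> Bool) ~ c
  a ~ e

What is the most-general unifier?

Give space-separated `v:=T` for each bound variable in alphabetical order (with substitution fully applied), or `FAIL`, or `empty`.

step 1: unify ((a -> d) -> Bool) ~ c  [subst: {-} | 1 pending]
  bind c := ((a -> d) -> Bool)
step 2: unify a ~ e  [subst: {c:=((a -> d) -> Bool)} | 0 pending]
  bind a := e

Answer: a:=e c:=((e -> d) -> Bool)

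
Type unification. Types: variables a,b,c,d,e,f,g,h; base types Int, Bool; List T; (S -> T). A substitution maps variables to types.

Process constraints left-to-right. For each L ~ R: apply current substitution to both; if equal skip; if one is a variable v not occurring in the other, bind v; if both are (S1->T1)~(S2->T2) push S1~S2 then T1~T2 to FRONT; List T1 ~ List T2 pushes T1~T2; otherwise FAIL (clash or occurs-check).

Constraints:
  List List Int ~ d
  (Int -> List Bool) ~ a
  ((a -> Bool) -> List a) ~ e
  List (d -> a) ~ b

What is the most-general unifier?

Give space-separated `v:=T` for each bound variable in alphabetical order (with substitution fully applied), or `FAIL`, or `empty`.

Answer: a:=(Int -> List Bool) b:=List (List List Int -> (Int -> List Bool)) d:=List List Int e:=(((Int -> List Bool) -> Bool) -> List (Int -> List Bool))

Derivation:
step 1: unify List List Int ~ d  [subst: {-} | 3 pending]
  bind d := List List Int
step 2: unify (Int -> List Bool) ~ a  [subst: {d:=List List Int} | 2 pending]
  bind a := (Int -> List Bool)
step 3: unify (((Int -> List Bool) -> Bool) -> List (Int -> List Bool)) ~ e  [subst: {d:=List List Int, a:=(Int -> List Bool)} | 1 pending]
  bind e := (((Int -> List Bool) -> Bool) -> List (Int -> List Bool))
step 4: unify List (List List Int -> (Int -> List Bool)) ~ b  [subst: {d:=List List Int, a:=(Int -> List Bool), e:=(((Int -> List Bool) -> Bool) -> List (Int -> List Bool))} | 0 pending]
  bind b := List (List List Int -> (Int -> List Bool))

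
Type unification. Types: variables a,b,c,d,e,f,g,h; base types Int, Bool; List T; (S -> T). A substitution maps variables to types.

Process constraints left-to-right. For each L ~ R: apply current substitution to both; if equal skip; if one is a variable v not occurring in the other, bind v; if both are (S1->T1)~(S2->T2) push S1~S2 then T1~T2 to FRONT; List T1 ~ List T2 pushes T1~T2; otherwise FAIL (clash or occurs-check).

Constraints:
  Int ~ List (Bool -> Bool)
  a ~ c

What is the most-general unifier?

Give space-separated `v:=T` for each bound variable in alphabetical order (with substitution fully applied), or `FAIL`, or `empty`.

Answer: FAIL

Derivation:
step 1: unify Int ~ List (Bool -> Bool)  [subst: {-} | 1 pending]
  clash: Int vs List (Bool -> Bool)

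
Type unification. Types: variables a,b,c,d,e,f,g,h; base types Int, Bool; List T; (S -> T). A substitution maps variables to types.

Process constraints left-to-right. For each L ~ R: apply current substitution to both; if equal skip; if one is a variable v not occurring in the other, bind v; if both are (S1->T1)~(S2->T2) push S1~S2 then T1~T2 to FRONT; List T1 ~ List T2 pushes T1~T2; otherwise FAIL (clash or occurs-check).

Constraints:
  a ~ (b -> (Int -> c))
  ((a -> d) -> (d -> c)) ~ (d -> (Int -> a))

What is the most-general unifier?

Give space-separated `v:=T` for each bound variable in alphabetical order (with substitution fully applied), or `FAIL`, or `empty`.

step 1: unify a ~ (b -> (Int -> c))  [subst: {-} | 1 pending]
  bind a := (b -> (Int -> c))
step 2: unify (((b -> (Int -> c)) -> d) -> (d -> c)) ~ (d -> (Int -> (b -> (Int -> c))))  [subst: {a:=(b -> (Int -> c))} | 0 pending]
  -> decompose arrow: push ((b -> (Int -> c)) -> d)~d, (d -> c)~(Int -> (b -> (Int -> c)))
step 3: unify ((b -> (Int -> c)) -> d) ~ d  [subst: {a:=(b -> (Int -> c))} | 1 pending]
  occurs-check fail

Answer: FAIL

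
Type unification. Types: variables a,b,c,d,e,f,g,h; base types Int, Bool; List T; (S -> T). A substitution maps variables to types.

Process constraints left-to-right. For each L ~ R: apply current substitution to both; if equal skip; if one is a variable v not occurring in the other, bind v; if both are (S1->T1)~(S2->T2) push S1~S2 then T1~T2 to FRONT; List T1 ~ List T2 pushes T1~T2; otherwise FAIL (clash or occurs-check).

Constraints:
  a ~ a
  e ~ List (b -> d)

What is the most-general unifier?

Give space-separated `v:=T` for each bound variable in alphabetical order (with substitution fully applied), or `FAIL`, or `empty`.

Answer: e:=List (b -> d)

Derivation:
step 1: unify a ~ a  [subst: {-} | 1 pending]
  -> identical, skip
step 2: unify e ~ List (b -> d)  [subst: {-} | 0 pending]
  bind e := List (b -> d)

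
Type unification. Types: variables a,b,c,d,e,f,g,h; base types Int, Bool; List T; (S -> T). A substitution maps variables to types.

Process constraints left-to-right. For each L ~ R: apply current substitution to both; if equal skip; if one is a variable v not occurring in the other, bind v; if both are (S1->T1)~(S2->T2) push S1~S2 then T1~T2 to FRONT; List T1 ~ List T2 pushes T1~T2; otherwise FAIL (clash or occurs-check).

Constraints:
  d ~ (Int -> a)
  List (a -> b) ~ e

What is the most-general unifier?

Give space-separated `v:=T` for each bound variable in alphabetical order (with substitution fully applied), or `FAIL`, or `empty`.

Answer: d:=(Int -> a) e:=List (a -> b)

Derivation:
step 1: unify d ~ (Int -> a)  [subst: {-} | 1 pending]
  bind d := (Int -> a)
step 2: unify List (a -> b) ~ e  [subst: {d:=(Int -> a)} | 0 pending]
  bind e := List (a -> b)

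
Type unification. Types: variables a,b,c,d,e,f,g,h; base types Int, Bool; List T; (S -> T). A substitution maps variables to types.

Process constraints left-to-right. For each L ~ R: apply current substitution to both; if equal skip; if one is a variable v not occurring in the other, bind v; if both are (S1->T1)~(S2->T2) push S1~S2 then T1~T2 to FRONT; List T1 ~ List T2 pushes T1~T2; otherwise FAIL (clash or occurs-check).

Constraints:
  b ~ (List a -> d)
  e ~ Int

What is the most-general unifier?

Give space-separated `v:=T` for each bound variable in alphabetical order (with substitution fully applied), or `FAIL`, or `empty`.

Answer: b:=(List a -> d) e:=Int

Derivation:
step 1: unify b ~ (List a -> d)  [subst: {-} | 1 pending]
  bind b := (List a -> d)
step 2: unify e ~ Int  [subst: {b:=(List a -> d)} | 0 pending]
  bind e := Int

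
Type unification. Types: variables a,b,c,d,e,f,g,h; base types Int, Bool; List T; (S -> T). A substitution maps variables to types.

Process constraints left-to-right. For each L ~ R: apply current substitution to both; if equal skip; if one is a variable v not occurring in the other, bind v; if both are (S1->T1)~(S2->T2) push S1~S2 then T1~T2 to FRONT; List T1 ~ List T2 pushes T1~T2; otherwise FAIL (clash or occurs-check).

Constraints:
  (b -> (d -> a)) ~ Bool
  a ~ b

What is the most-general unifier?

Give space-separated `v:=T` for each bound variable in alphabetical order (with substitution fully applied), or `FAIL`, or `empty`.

Answer: FAIL

Derivation:
step 1: unify (b -> (d -> a)) ~ Bool  [subst: {-} | 1 pending]
  clash: (b -> (d -> a)) vs Bool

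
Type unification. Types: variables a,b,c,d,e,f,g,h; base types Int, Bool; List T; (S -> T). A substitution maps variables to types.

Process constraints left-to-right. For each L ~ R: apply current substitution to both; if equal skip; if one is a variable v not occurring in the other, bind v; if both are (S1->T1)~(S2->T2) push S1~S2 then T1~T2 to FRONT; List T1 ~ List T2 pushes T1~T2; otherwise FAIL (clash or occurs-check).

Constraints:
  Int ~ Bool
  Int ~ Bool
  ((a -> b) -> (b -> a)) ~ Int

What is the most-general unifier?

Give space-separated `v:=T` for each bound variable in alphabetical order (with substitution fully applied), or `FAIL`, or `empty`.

step 1: unify Int ~ Bool  [subst: {-} | 2 pending]
  clash: Int vs Bool

Answer: FAIL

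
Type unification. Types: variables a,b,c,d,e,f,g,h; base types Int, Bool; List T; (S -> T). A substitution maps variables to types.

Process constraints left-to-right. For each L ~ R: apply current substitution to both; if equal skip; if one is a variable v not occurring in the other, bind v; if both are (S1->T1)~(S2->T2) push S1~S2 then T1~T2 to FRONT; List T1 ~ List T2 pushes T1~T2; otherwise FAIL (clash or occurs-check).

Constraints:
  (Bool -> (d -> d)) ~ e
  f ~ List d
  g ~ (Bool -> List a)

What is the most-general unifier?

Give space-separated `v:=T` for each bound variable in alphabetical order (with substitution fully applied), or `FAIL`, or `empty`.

Answer: e:=(Bool -> (d -> d)) f:=List d g:=(Bool -> List a)

Derivation:
step 1: unify (Bool -> (d -> d)) ~ e  [subst: {-} | 2 pending]
  bind e := (Bool -> (d -> d))
step 2: unify f ~ List d  [subst: {e:=(Bool -> (d -> d))} | 1 pending]
  bind f := List d
step 3: unify g ~ (Bool -> List a)  [subst: {e:=(Bool -> (d -> d)), f:=List d} | 0 pending]
  bind g := (Bool -> List a)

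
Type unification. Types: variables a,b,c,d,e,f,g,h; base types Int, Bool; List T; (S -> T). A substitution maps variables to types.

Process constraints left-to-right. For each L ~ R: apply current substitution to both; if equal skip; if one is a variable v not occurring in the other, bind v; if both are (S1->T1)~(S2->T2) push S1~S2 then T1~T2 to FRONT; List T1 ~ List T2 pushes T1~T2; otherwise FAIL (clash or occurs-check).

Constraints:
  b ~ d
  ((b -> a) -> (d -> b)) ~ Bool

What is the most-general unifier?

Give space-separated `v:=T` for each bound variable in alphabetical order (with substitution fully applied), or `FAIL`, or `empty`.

step 1: unify b ~ d  [subst: {-} | 1 pending]
  bind b := d
step 2: unify ((d -> a) -> (d -> d)) ~ Bool  [subst: {b:=d} | 0 pending]
  clash: ((d -> a) -> (d -> d)) vs Bool

Answer: FAIL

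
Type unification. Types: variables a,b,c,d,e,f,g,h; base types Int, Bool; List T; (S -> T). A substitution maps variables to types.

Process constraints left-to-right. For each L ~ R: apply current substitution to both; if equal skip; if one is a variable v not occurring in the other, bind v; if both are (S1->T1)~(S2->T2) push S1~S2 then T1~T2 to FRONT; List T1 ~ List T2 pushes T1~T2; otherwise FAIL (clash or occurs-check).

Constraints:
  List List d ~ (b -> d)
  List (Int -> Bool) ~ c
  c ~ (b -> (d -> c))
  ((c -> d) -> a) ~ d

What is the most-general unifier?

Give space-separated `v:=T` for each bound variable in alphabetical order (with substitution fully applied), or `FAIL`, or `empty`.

Answer: FAIL

Derivation:
step 1: unify List List d ~ (b -> d)  [subst: {-} | 3 pending]
  clash: List List d vs (b -> d)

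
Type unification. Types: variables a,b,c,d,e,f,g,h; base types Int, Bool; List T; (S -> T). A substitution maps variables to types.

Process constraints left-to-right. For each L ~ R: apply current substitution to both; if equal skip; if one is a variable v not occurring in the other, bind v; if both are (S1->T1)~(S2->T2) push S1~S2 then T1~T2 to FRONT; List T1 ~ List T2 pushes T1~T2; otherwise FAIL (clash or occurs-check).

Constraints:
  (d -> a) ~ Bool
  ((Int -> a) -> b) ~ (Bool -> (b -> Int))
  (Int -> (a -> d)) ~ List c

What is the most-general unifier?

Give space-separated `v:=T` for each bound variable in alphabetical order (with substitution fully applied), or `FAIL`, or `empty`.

Answer: FAIL

Derivation:
step 1: unify (d -> a) ~ Bool  [subst: {-} | 2 pending]
  clash: (d -> a) vs Bool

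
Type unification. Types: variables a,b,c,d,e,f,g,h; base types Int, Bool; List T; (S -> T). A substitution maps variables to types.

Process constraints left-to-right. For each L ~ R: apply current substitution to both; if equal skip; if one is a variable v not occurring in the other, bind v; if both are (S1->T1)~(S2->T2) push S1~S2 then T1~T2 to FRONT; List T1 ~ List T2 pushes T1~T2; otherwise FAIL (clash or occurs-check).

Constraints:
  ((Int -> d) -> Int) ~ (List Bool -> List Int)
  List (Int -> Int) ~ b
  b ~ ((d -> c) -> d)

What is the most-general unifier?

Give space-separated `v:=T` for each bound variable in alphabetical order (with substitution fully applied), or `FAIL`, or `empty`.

step 1: unify ((Int -> d) -> Int) ~ (List Bool -> List Int)  [subst: {-} | 2 pending]
  -> decompose arrow: push (Int -> d)~List Bool, Int~List Int
step 2: unify (Int -> d) ~ List Bool  [subst: {-} | 3 pending]
  clash: (Int -> d) vs List Bool

Answer: FAIL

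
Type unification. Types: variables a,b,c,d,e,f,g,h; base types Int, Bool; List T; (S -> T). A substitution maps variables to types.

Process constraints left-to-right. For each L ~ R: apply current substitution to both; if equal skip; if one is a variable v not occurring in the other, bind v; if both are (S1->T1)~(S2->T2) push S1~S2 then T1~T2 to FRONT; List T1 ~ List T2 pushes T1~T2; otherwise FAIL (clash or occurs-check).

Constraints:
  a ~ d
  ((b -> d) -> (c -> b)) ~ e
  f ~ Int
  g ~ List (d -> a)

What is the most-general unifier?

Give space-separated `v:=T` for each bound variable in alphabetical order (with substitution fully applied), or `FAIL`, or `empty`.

Answer: a:=d e:=((b -> d) -> (c -> b)) f:=Int g:=List (d -> d)

Derivation:
step 1: unify a ~ d  [subst: {-} | 3 pending]
  bind a := d
step 2: unify ((b -> d) -> (c -> b)) ~ e  [subst: {a:=d} | 2 pending]
  bind e := ((b -> d) -> (c -> b))
step 3: unify f ~ Int  [subst: {a:=d, e:=((b -> d) -> (c -> b))} | 1 pending]
  bind f := Int
step 4: unify g ~ List (d -> d)  [subst: {a:=d, e:=((b -> d) -> (c -> b)), f:=Int} | 0 pending]
  bind g := List (d -> d)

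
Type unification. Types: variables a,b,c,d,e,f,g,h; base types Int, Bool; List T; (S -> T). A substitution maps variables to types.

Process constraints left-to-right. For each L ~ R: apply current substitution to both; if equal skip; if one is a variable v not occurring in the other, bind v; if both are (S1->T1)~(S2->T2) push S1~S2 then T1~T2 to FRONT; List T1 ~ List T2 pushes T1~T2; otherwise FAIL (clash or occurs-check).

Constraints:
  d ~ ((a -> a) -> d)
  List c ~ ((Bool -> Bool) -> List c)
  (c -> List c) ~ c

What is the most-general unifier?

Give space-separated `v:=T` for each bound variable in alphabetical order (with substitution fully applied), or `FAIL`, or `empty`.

Answer: FAIL

Derivation:
step 1: unify d ~ ((a -> a) -> d)  [subst: {-} | 2 pending]
  occurs-check fail: d in ((a -> a) -> d)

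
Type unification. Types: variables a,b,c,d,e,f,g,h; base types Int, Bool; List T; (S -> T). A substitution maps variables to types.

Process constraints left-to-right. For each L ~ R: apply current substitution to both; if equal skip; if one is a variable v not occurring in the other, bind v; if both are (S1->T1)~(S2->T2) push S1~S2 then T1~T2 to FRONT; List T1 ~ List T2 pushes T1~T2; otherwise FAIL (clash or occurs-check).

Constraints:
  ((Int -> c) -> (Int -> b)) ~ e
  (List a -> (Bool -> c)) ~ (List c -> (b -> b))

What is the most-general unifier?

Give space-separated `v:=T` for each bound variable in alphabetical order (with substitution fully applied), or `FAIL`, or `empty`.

Answer: a:=Bool b:=Bool c:=Bool e:=((Int -> Bool) -> (Int -> Bool))

Derivation:
step 1: unify ((Int -> c) -> (Int -> b)) ~ e  [subst: {-} | 1 pending]
  bind e := ((Int -> c) -> (Int -> b))
step 2: unify (List a -> (Bool -> c)) ~ (List c -> (b -> b))  [subst: {e:=((Int -> c) -> (Int -> b))} | 0 pending]
  -> decompose arrow: push List a~List c, (Bool -> c)~(b -> b)
step 3: unify List a ~ List c  [subst: {e:=((Int -> c) -> (Int -> b))} | 1 pending]
  -> decompose List: push a~c
step 4: unify a ~ c  [subst: {e:=((Int -> c) -> (Int -> b))} | 1 pending]
  bind a := c
step 5: unify (Bool -> c) ~ (b -> b)  [subst: {e:=((Int -> c) -> (Int -> b)), a:=c} | 0 pending]
  -> decompose arrow: push Bool~b, c~b
step 6: unify Bool ~ b  [subst: {e:=((Int -> c) -> (Int -> b)), a:=c} | 1 pending]
  bind b := Bool
step 7: unify c ~ Bool  [subst: {e:=((Int -> c) -> (Int -> b)), a:=c, b:=Bool} | 0 pending]
  bind c := Bool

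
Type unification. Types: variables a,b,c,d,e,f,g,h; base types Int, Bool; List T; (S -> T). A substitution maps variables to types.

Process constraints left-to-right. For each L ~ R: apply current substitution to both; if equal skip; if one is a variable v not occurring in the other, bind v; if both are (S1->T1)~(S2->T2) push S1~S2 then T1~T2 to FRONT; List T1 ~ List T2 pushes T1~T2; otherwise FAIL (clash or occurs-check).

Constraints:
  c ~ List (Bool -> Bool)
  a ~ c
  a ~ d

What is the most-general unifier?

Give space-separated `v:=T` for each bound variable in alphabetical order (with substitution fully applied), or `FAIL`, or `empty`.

step 1: unify c ~ List (Bool -> Bool)  [subst: {-} | 2 pending]
  bind c := List (Bool -> Bool)
step 2: unify a ~ List (Bool -> Bool)  [subst: {c:=List (Bool -> Bool)} | 1 pending]
  bind a := List (Bool -> Bool)
step 3: unify List (Bool -> Bool) ~ d  [subst: {c:=List (Bool -> Bool), a:=List (Bool -> Bool)} | 0 pending]
  bind d := List (Bool -> Bool)

Answer: a:=List (Bool -> Bool) c:=List (Bool -> Bool) d:=List (Bool -> Bool)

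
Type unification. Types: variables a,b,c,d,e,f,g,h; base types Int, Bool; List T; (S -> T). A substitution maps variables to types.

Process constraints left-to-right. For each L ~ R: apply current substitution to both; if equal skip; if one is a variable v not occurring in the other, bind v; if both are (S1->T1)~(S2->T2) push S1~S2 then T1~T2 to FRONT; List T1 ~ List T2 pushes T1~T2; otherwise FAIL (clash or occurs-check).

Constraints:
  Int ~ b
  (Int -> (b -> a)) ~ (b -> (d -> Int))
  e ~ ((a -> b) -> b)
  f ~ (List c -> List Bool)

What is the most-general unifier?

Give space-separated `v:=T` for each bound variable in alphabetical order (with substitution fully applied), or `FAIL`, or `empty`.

Answer: a:=Int b:=Int d:=Int e:=((Int -> Int) -> Int) f:=(List c -> List Bool)

Derivation:
step 1: unify Int ~ b  [subst: {-} | 3 pending]
  bind b := Int
step 2: unify (Int -> (Int -> a)) ~ (Int -> (d -> Int))  [subst: {b:=Int} | 2 pending]
  -> decompose arrow: push Int~Int, (Int -> a)~(d -> Int)
step 3: unify Int ~ Int  [subst: {b:=Int} | 3 pending]
  -> identical, skip
step 4: unify (Int -> a) ~ (d -> Int)  [subst: {b:=Int} | 2 pending]
  -> decompose arrow: push Int~d, a~Int
step 5: unify Int ~ d  [subst: {b:=Int} | 3 pending]
  bind d := Int
step 6: unify a ~ Int  [subst: {b:=Int, d:=Int} | 2 pending]
  bind a := Int
step 7: unify e ~ ((Int -> Int) -> Int)  [subst: {b:=Int, d:=Int, a:=Int} | 1 pending]
  bind e := ((Int -> Int) -> Int)
step 8: unify f ~ (List c -> List Bool)  [subst: {b:=Int, d:=Int, a:=Int, e:=((Int -> Int) -> Int)} | 0 pending]
  bind f := (List c -> List Bool)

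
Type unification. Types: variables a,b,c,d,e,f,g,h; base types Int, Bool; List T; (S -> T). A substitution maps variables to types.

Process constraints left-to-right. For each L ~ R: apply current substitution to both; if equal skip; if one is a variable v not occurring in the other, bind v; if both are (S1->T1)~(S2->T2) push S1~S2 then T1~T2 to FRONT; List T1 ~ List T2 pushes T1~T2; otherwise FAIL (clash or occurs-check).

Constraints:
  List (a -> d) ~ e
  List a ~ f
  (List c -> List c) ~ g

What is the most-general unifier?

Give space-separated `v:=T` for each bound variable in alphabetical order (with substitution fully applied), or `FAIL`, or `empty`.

step 1: unify List (a -> d) ~ e  [subst: {-} | 2 pending]
  bind e := List (a -> d)
step 2: unify List a ~ f  [subst: {e:=List (a -> d)} | 1 pending]
  bind f := List a
step 3: unify (List c -> List c) ~ g  [subst: {e:=List (a -> d), f:=List a} | 0 pending]
  bind g := (List c -> List c)

Answer: e:=List (a -> d) f:=List a g:=(List c -> List c)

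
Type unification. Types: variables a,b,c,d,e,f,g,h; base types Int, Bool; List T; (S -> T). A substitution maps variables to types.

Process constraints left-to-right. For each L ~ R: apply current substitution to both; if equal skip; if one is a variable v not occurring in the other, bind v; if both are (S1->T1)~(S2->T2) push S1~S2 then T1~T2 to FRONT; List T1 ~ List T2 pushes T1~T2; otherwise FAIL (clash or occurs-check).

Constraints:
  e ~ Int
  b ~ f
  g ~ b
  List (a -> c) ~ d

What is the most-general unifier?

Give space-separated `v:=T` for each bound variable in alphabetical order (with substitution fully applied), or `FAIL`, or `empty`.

step 1: unify e ~ Int  [subst: {-} | 3 pending]
  bind e := Int
step 2: unify b ~ f  [subst: {e:=Int} | 2 pending]
  bind b := f
step 3: unify g ~ f  [subst: {e:=Int, b:=f} | 1 pending]
  bind g := f
step 4: unify List (a -> c) ~ d  [subst: {e:=Int, b:=f, g:=f} | 0 pending]
  bind d := List (a -> c)

Answer: b:=f d:=List (a -> c) e:=Int g:=f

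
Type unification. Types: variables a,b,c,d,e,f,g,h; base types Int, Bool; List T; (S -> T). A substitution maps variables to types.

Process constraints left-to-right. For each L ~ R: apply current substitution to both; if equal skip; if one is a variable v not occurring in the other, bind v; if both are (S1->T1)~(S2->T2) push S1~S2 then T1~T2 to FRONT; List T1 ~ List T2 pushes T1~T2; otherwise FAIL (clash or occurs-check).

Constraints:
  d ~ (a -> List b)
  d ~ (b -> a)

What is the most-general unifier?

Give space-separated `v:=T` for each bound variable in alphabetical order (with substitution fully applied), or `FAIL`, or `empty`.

step 1: unify d ~ (a -> List b)  [subst: {-} | 1 pending]
  bind d := (a -> List b)
step 2: unify (a -> List b) ~ (b -> a)  [subst: {d:=(a -> List b)} | 0 pending]
  -> decompose arrow: push a~b, List b~a
step 3: unify a ~ b  [subst: {d:=(a -> List b)} | 1 pending]
  bind a := b
step 4: unify List b ~ b  [subst: {d:=(a -> List b), a:=b} | 0 pending]
  occurs-check fail

Answer: FAIL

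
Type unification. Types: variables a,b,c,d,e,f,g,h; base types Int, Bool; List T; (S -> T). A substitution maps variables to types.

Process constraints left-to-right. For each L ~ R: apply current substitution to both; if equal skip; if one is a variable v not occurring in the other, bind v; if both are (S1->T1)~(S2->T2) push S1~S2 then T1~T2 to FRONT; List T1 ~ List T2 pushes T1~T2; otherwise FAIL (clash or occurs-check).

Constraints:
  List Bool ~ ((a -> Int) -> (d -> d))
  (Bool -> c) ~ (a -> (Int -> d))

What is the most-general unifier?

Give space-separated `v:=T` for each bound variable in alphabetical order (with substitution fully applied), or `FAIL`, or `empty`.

Answer: FAIL

Derivation:
step 1: unify List Bool ~ ((a -> Int) -> (d -> d))  [subst: {-} | 1 pending]
  clash: List Bool vs ((a -> Int) -> (d -> d))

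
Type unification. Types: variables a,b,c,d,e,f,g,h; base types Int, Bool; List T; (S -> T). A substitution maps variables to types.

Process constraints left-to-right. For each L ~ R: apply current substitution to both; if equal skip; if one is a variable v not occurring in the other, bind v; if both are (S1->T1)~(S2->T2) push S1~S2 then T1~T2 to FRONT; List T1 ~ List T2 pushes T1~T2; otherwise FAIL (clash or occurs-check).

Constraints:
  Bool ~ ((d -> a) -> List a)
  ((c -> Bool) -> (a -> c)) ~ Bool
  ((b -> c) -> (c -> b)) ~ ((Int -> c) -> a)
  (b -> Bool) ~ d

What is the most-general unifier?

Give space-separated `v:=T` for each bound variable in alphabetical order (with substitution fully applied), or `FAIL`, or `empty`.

Answer: FAIL

Derivation:
step 1: unify Bool ~ ((d -> a) -> List a)  [subst: {-} | 3 pending]
  clash: Bool vs ((d -> a) -> List a)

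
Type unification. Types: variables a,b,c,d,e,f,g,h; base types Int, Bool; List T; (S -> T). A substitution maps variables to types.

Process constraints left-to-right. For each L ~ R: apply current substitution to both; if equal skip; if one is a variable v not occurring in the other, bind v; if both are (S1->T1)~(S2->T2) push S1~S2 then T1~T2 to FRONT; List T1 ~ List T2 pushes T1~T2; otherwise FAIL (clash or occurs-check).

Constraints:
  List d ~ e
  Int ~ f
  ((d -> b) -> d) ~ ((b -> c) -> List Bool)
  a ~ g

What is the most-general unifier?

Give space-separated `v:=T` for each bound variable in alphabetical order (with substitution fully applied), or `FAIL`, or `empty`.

Answer: a:=g b:=List Bool c:=List Bool d:=List Bool e:=List List Bool f:=Int

Derivation:
step 1: unify List d ~ e  [subst: {-} | 3 pending]
  bind e := List d
step 2: unify Int ~ f  [subst: {e:=List d} | 2 pending]
  bind f := Int
step 3: unify ((d -> b) -> d) ~ ((b -> c) -> List Bool)  [subst: {e:=List d, f:=Int} | 1 pending]
  -> decompose arrow: push (d -> b)~(b -> c), d~List Bool
step 4: unify (d -> b) ~ (b -> c)  [subst: {e:=List d, f:=Int} | 2 pending]
  -> decompose arrow: push d~b, b~c
step 5: unify d ~ b  [subst: {e:=List d, f:=Int} | 3 pending]
  bind d := b
step 6: unify b ~ c  [subst: {e:=List d, f:=Int, d:=b} | 2 pending]
  bind b := c
step 7: unify c ~ List Bool  [subst: {e:=List d, f:=Int, d:=b, b:=c} | 1 pending]
  bind c := List Bool
step 8: unify a ~ g  [subst: {e:=List d, f:=Int, d:=b, b:=c, c:=List Bool} | 0 pending]
  bind a := g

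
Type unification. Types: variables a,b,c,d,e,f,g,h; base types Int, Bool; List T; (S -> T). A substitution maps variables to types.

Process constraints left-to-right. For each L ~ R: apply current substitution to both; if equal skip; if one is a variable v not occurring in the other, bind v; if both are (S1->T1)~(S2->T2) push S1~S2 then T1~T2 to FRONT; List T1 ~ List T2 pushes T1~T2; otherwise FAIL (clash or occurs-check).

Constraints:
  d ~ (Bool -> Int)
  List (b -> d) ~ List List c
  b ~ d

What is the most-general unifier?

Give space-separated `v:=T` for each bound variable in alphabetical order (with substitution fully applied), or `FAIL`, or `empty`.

step 1: unify d ~ (Bool -> Int)  [subst: {-} | 2 pending]
  bind d := (Bool -> Int)
step 2: unify List (b -> (Bool -> Int)) ~ List List c  [subst: {d:=(Bool -> Int)} | 1 pending]
  -> decompose List: push (b -> (Bool -> Int))~List c
step 3: unify (b -> (Bool -> Int)) ~ List c  [subst: {d:=(Bool -> Int)} | 1 pending]
  clash: (b -> (Bool -> Int)) vs List c

Answer: FAIL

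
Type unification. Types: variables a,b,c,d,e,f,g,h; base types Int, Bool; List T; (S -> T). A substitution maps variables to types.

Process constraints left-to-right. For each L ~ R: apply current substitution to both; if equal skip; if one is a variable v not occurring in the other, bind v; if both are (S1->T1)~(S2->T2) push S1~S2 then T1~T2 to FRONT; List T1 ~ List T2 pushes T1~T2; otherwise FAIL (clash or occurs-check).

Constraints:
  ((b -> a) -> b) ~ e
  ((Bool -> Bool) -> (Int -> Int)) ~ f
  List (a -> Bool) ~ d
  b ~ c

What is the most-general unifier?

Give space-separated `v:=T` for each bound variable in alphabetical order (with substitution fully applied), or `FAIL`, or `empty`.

Answer: b:=c d:=List (a -> Bool) e:=((c -> a) -> c) f:=((Bool -> Bool) -> (Int -> Int))

Derivation:
step 1: unify ((b -> a) -> b) ~ e  [subst: {-} | 3 pending]
  bind e := ((b -> a) -> b)
step 2: unify ((Bool -> Bool) -> (Int -> Int)) ~ f  [subst: {e:=((b -> a) -> b)} | 2 pending]
  bind f := ((Bool -> Bool) -> (Int -> Int))
step 3: unify List (a -> Bool) ~ d  [subst: {e:=((b -> a) -> b), f:=((Bool -> Bool) -> (Int -> Int))} | 1 pending]
  bind d := List (a -> Bool)
step 4: unify b ~ c  [subst: {e:=((b -> a) -> b), f:=((Bool -> Bool) -> (Int -> Int)), d:=List (a -> Bool)} | 0 pending]
  bind b := c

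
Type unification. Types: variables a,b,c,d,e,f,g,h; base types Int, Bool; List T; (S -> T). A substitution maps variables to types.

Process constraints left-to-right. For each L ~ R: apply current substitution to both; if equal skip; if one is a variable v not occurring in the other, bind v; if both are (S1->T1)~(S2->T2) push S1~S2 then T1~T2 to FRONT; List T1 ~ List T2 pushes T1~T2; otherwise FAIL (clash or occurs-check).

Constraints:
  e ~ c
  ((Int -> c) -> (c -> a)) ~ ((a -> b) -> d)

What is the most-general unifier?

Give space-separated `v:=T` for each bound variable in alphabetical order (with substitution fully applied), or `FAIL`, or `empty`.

Answer: a:=Int c:=b d:=(b -> Int) e:=b

Derivation:
step 1: unify e ~ c  [subst: {-} | 1 pending]
  bind e := c
step 2: unify ((Int -> c) -> (c -> a)) ~ ((a -> b) -> d)  [subst: {e:=c} | 0 pending]
  -> decompose arrow: push (Int -> c)~(a -> b), (c -> a)~d
step 3: unify (Int -> c) ~ (a -> b)  [subst: {e:=c} | 1 pending]
  -> decompose arrow: push Int~a, c~b
step 4: unify Int ~ a  [subst: {e:=c} | 2 pending]
  bind a := Int
step 5: unify c ~ b  [subst: {e:=c, a:=Int} | 1 pending]
  bind c := b
step 6: unify (b -> Int) ~ d  [subst: {e:=c, a:=Int, c:=b} | 0 pending]
  bind d := (b -> Int)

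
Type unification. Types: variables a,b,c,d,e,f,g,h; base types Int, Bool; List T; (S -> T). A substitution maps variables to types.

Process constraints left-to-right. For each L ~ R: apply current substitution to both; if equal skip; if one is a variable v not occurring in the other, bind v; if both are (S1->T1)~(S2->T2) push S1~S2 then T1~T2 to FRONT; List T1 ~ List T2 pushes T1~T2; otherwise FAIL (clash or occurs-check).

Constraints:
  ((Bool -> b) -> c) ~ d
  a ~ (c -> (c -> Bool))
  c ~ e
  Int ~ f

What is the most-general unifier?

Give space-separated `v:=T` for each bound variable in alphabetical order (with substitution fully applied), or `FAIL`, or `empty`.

step 1: unify ((Bool -> b) -> c) ~ d  [subst: {-} | 3 pending]
  bind d := ((Bool -> b) -> c)
step 2: unify a ~ (c -> (c -> Bool))  [subst: {d:=((Bool -> b) -> c)} | 2 pending]
  bind a := (c -> (c -> Bool))
step 3: unify c ~ e  [subst: {d:=((Bool -> b) -> c), a:=(c -> (c -> Bool))} | 1 pending]
  bind c := e
step 4: unify Int ~ f  [subst: {d:=((Bool -> b) -> c), a:=(c -> (c -> Bool)), c:=e} | 0 pending]
  bind f := Int

Answer: a:=(e -> (e -> Bool)) c:=e d:=((Bool -> b) -> e) f:=Int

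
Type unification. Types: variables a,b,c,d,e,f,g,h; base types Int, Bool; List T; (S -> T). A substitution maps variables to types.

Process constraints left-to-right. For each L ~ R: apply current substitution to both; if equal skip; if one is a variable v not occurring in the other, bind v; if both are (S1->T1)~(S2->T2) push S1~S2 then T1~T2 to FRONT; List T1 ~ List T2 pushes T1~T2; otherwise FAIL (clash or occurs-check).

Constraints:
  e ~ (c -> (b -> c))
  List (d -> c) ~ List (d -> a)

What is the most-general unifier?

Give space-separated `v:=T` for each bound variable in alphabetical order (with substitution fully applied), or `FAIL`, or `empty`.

Answer: c:=a e:=(a -> (b -> a))

Derivation:
step 1: unify e ~ (c -> (b -> c))  [subst: {-} | 1 pending]
  bind e := (c -> (b -> c))
step 2: unify List (d -> c) ~ List (d -> a)  [subst: {e:=(c -> (b -> c))} | 0 pending]
  -> decompose List: push (d -> c)~(d -> a)
step 3: unify (d -> c) ~ (d -> a)  [subst: {e:=(c -> (b -> c))} | 0 pending]
  -> decompose arrow: push d~d, c~a
step 4: unify d ~ d  [subst: {e:=(c -> (b -> c))} | 1 pending]
  -> identical, skip
step 5: unify c ~ a  [subst: {e:=(c -> (b -> c))} | 0 pending]
  bind c := a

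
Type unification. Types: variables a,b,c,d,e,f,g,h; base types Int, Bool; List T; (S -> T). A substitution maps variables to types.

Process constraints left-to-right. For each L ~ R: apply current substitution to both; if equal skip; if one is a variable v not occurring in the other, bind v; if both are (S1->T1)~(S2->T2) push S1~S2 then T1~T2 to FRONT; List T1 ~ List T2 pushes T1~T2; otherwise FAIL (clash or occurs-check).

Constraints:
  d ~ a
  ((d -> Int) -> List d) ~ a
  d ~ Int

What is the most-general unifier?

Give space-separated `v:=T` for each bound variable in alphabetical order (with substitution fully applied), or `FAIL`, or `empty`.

step 1: unify d ~ a  [subst: {-} | 2 pending]
  bind d := a
step 2: unify ((a -> Int) -> List a) ~ a  [subst: {d:=a} | 1 pending]
  occurs-check fail

Answer: FAIL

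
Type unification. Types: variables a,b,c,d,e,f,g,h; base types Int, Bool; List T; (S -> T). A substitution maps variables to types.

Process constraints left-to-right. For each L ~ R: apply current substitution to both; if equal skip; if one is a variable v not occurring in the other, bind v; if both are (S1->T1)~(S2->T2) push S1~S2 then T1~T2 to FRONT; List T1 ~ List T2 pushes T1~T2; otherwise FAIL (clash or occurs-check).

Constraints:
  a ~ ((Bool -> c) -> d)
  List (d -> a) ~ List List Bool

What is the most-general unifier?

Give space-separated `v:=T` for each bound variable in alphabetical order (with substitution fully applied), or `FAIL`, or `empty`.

Answer: FAIL

Derivation:
step 1: unify a ~ ((Bool -> c) -> d)  [subst: {-} | 1 pending]
  bind a := ((Bool -> c) -> d)
step 2: unify List (d -> ((Bool -> c) -> d)) ~ List List Bool  [subst: {a:=((Bool -> c) -> d)} | 0 pending]
  -> decompose List: push (d -> ((Bool -> c) -> d))~List Bool
step 3: unify (d -> ((Bool -> c) -> d)) ~ List Bool  [subst: {a:=((Bool -> c) -> d)} | 0 pending]
  clash: (d -> ((Bool -> c) -> d)) vs List Bool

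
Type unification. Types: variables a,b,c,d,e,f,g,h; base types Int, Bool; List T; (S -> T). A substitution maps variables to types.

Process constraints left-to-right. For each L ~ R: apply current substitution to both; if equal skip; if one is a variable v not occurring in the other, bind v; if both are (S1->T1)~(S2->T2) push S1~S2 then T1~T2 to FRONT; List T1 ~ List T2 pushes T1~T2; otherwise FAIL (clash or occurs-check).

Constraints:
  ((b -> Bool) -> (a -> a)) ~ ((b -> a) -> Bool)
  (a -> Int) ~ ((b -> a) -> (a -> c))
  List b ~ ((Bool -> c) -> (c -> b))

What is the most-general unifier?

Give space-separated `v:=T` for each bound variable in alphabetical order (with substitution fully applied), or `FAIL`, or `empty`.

Answer: FAIL

Derivation:
step 1: unify ((b -> Bool) -> (a -> a)) ~ ((b -> a) -> Bool)  [subst: {-} | 2 pending]
  -> decompose arrow: push (b -> Bool)~(b -> a), (a -> a)~Bool
step 2: unify (b -> Bool) ~ (b -> a)  [subst: {-} | 3 pending]
  -> decompose arrow: push b~b, Bool~a
step 3: unify b ~ b  [subst: {-} | 4 pending]
  -> identical, skip
step 4: unify Bool ~ a  [subst: {-} | 3 pending]
  bind a := Bool
step 5: unify (Bool -> Bool) ~ Bool  [subst: {a:=Bool} | 2 pending]
  clash: (Bool -> Bool) vs Bool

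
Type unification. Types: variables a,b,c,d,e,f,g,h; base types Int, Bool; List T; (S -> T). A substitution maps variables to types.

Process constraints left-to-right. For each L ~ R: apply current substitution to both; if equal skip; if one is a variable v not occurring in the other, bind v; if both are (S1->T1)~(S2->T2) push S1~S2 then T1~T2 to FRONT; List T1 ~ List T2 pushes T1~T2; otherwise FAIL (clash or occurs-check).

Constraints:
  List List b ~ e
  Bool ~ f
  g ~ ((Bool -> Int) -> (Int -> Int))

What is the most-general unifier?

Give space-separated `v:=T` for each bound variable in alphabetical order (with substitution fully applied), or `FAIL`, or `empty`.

step 1: unify List List b ~ e  [subst: {-} | 2 pending]
  bind e := List List b
step 2: unify Bool ~ f  [subst: {e:=List List b} | 1 pending]
  bind f := Bool
step 3: unify g ~ ((Bool -> Int) -> (Int -> Int))  [subst: {e:=List List b, f:=Bool} | 0 pending]
  bind g := ((Bool -> Int) -> (Int -> Int))

Answer: e:=List List b f:=Bool g:=((Bool -> Int) -> (Int -> Int))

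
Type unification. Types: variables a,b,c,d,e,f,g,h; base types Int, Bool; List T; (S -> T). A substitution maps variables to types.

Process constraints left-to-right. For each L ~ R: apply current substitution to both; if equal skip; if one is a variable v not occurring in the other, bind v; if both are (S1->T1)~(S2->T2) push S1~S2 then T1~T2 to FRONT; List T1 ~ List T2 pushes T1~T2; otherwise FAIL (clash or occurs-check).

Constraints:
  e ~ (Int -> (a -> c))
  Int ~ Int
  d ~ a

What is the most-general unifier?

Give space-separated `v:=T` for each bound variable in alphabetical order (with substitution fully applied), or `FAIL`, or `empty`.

step 1: unify e ~ (Int -> (a -> c))  [subst: {-} | 2 pending]
  bind e := (Int -> (a -> c))
step 2: unify Int ~ Int  [subst: {e:=(Int -> (a -> c))} | 1 pending]
  -> identical, skip
step 3: unify d ~ a  [subst: {e:=(Int -> (a -> c))} | 0 pending]
  bind d := a

Answer: d:=a e:=(Int -> (a -> c))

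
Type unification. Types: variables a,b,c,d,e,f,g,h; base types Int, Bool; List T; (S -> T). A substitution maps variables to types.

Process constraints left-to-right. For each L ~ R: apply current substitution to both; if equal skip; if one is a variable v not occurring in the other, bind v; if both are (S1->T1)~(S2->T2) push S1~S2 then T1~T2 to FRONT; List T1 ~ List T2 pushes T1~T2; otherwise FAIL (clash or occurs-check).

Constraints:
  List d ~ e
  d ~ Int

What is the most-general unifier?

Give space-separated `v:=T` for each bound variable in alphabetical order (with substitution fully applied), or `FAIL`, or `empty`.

Answer: d:=Int e:=List Int

Derivation:
step 1: unify List d ~ e  [subst: {-} | 1 pending]
  bind e := List d
step 2: unify d ~ Int  [subst: {e:=List d} | 0 pending]
  bind d := Int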